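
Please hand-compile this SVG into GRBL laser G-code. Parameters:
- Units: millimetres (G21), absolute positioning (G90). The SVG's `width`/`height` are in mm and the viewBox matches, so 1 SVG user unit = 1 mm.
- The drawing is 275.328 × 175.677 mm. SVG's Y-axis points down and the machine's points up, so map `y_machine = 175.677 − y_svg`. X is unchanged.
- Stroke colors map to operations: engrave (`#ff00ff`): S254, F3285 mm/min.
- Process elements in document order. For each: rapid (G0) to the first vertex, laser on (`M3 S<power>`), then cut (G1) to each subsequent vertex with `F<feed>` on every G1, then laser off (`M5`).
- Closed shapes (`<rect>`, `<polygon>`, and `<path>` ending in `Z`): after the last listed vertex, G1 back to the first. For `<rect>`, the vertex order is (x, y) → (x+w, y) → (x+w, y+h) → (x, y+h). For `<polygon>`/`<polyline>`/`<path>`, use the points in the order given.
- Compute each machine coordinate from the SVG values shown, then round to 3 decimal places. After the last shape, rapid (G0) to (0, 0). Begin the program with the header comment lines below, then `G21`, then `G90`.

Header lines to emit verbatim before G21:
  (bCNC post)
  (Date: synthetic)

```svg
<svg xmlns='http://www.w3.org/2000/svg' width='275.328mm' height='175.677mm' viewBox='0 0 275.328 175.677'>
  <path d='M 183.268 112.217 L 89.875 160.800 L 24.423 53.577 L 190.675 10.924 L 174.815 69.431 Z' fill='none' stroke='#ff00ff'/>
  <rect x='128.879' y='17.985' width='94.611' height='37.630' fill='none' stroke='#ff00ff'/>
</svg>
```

(bCNC post)
(Date: synthetic)
G21
G90
G0 X183.268 Y63.460
M3 S254
G1 X89.875 Y14.877 F3285
G1 X24.423 Y122.100 F3285
G1 X190.675 Y164.753 F3285
G1 X174.815 Y106.246 F3285
G1 X183.268 Y63.460 F3285
M5
G0 X128.879 Y157.692
M3 S254
G1 X223.490 Y157.692 F3285
G1 X223.490 Y120.062 F3285
G1 X128.879 Y120.062 F3285
G1 X128.879 Y157.692 F3285
M5
G0 X0.000 Y0.000

viewBox `0 0 275.328 175.677` with mm width/height → 1 unit = 1 mm. Flip: y_m = 175.677 − y_svg.

**Shape 1** — `<path>` closed polygon, stroke `#ff00ff` → engrave (S254, F3285). Machine vertices: (183.268,63.460) → (89.875,14.877) → (24.423,122.100) → (190.675,164.753) → (174.815,106.246) → (183.268,63.460). Closed: final G1 returns to the first vertex.

**Shape 2** — `<rect>` rectangle, stroke `#ff00ff` → engrave (S254, F3285). Machine vertices: (128.879,157.692) → (223.490,157.692) → (223.490,120.062) → (128.879,120.062) → (128.879,157.692). Closed: final G1 returns to the first vertex.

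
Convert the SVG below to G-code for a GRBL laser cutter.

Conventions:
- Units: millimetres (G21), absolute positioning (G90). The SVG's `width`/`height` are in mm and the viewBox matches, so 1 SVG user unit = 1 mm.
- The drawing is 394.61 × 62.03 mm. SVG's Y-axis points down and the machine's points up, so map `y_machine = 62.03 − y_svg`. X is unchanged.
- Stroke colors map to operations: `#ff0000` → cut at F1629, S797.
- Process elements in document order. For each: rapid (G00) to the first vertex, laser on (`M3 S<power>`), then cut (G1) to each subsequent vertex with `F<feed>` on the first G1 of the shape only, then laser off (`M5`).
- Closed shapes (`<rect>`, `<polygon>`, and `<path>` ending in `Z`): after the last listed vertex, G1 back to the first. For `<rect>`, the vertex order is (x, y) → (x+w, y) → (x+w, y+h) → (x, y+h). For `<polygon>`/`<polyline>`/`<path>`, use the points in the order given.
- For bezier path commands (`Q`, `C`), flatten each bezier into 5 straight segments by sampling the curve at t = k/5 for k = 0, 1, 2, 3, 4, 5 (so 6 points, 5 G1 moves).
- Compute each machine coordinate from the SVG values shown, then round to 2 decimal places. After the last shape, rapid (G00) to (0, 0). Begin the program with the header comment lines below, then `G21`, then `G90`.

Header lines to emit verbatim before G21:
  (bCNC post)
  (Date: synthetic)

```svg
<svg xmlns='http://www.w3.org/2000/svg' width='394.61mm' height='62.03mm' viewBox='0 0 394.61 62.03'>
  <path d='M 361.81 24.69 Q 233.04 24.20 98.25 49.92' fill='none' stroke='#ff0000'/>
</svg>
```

1 u = 1 mm; y_m = 62.03 − y.

[1] `<path>` quadratic bezier, #ff0000→cut S797 F1629: (361.81,37.34) → (310.06,36.49) → (257.83,33.54) → (205.12,28.49) → (151.93,21.35) → (98.25,12.11)

(bCNC post)
(Date: synthetic)
G21
G90
G00 X361.81 Y37.34
M3 S797
G1 X310.06 Y36.49 F1629
G1 X257.83 Y33.54
G1 X205.12 Y28.49
G1 X151.93 Y21.35
G1 X98.25 Y12.11
M5
G00 X0.00 Y0.00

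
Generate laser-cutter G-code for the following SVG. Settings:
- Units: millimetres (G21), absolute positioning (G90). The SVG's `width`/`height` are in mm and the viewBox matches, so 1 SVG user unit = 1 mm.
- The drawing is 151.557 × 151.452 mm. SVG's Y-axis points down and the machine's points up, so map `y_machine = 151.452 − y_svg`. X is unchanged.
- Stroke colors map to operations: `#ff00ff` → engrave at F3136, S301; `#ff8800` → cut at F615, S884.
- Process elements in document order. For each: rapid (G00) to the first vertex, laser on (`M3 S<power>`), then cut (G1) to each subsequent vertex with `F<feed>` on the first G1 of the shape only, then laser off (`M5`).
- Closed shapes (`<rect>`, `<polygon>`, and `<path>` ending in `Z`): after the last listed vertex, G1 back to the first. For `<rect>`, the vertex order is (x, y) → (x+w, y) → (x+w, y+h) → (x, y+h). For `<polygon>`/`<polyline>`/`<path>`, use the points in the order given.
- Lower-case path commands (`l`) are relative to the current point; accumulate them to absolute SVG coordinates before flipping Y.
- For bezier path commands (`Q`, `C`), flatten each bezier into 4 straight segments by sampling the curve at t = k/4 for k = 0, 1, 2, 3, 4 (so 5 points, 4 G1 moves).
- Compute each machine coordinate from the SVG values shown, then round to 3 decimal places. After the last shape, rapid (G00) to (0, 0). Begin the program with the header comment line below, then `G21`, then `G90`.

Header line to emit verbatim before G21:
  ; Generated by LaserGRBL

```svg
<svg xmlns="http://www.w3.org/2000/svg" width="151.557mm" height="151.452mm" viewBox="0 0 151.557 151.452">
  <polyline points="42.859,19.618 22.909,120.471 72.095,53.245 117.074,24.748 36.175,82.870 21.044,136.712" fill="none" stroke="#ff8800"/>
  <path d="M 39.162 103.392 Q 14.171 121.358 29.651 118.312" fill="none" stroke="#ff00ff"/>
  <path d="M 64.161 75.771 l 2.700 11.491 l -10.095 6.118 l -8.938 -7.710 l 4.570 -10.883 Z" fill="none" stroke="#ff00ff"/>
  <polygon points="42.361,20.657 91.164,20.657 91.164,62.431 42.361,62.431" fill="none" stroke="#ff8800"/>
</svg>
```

Since the viewBox matches the mm dimensions, user units are millimetres directly. The only transform is the Y-flip y_m = 151.452 − y_svg.

Shape 1 is a open polyline drawn with `<polyline>`. Its stroke #ff8800 means cut at S884, F615. After flipping Y the toolpath is (42.859,131.834) → (22.909,30.981) → (72.095,98.207) → (117.074,126.704) → (36.175,68.582) → (21.044,14.740).

Shape 2 is a quadratic bezier drawn with `<path>`. Its stroke #ff00ff means engrave at S301, F3136. After flipping Y the toolpath is (39.162,48.060) → (29.196,40.390) → (24.289,35.347) → (24.440,32.930) → (29.651,33.140).

Shape 3 is a regular polygon drawn with `<path>`. Its stroke #ff00ff means engrave at S301, F3136. After flipping Y the toolpath is (64.161,75.681) → (66.861,64.190) → (56.766,58.072) → (47.828,65.782) → (52.398,76.665) → (64.161,75.681), returning to the start.

Shape 4 is a rectangle drawn with `<polygon>`. Its stroke #ff8800 means cut at S884, F615. After flipping Y the toolpath is (42.361,130.795) → (91.164,130.795) → (91.164,89.021) → (42.361,89.021) → (42.361,130.795), returning to the start.

; Generated by LaserGRBL
G21
G90
G00 X42.859 Y131.834
M3 S884
G1 X22.909 Y30.981 F615
G1 X72.095 Y98.207
G1 X117.074 Y126.704
G1 X36.175 Y68.582
G1 X21.044 Y14.740
M5
G00 X39.162 Y48.060
M3 S301
G1 X29.196 Y40.390 F3136
G1 X24.289 Y35.347
G1 X24.440 Y32.930
G1 X29.651 Y33.140
M5
G00 X64.161 Y75.681
M3 S301
G1 X66.861 Y64.190 F3136
G1 X56.766 Y58.072
G1 X47.828 Y65.782
G1 X52.398 Y76.665
G1 X64.161 Y75.681
M5
G00 X42.361 Y130.795
M3 S884
G1 X91.164 Y130.795 F615
G1 X91.164 Y89.021
G1 X42.361 Y89.021
G1 X42.361 Y130.795
M5
G00 X0.000 Y0.000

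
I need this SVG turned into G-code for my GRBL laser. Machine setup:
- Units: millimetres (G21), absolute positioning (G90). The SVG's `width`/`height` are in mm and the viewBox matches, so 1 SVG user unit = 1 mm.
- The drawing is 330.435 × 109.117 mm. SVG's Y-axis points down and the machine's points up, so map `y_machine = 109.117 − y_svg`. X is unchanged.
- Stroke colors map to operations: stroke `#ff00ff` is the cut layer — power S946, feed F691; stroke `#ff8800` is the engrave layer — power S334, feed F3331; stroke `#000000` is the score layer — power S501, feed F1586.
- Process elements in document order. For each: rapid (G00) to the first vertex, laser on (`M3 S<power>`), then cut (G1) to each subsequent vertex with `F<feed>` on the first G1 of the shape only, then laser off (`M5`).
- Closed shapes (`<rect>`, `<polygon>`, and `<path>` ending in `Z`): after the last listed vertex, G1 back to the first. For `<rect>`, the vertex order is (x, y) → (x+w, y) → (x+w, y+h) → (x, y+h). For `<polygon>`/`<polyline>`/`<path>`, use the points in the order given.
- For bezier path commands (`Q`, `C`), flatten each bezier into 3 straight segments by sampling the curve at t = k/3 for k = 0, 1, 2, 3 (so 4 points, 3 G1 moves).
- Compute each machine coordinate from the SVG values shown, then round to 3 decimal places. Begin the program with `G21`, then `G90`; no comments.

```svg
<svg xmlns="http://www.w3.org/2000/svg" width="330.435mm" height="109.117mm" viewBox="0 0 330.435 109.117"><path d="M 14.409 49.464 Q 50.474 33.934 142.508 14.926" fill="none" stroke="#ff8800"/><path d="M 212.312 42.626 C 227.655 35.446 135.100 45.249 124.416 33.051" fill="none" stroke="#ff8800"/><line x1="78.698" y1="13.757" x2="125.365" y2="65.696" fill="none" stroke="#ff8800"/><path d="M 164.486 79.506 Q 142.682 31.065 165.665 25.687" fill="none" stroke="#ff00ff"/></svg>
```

viewBox `0 0 330.435 109.117` with mm width/height → 1 unit = 1 mm. Flip: y_m = 109.117 − y_svg.

**Shape 1** — `<path>` quadratic bezier, stroke `#ff8800` → engrave (S334, F3331). Control points (SVG): P0=(14.409,49.464), P1=(50.474,33.934), P2=(142.508,14.926); sampled at t=k/3. Machine vertices: (14.409,59.653) → (44.671,70.393) → (87.371,81.905) → (142.508,94.191). Open path.

**Shape 2** — `<path>` cubic bezier, stroke `#ff8800` → engrave (S334, F3331). Control points (SVG): P0=(212.312,42.626), P1=(227.655,35.446), P2=(135.100,45.249), P3=(124.416,33.051); sampled at t=k/3. Machine vertices: (212.312,66.491) → (198.717,69.454) → (155.362,69.758) → (124.416,76.066). Open path.

**Shape 3** — `<line>` line segment, stroke `#ff8800` → engrave (S334, F3331). Machine vertices: (78.698,95.360) → (125.365,43.421). Open path.

**Shape 4** — `<path>` quadratic bezier, stroke `#ff00ff` → cut (S946, F691). Control points (SVG): P0=(164.486,79.506), P1=(142.682,31.065), P2=(165.665,25.687); sampled at t=k/3. Machine vertices: (164.486,29.611) → (154.926,57.120) → (155.319,75.060) → (165.665,83.430). Open path.

G21
G90
G00 X14.409 Y59.653
M3 S334
G1 X44.671 Y70.393 F3331
G1 X87.371 Y81.905
G1 X142.508 Y94.191
M5
G00 X212.312 Y66.491
M3 S334
G1 X198.717 Y69.454 F3331
G1 X155.362 Y69.758
G1 X124.416 Y76.066
M5
G00 X78.698 Y95.360
M3 S334
G1 X125.365 Y43.421 F3331
M5
G00 X164.486 Y29.611
M3 S946
G1 X154.926 Y57.120 F691
G1 X155.319 Y75.060
G1 X165.665 Y83.430
M5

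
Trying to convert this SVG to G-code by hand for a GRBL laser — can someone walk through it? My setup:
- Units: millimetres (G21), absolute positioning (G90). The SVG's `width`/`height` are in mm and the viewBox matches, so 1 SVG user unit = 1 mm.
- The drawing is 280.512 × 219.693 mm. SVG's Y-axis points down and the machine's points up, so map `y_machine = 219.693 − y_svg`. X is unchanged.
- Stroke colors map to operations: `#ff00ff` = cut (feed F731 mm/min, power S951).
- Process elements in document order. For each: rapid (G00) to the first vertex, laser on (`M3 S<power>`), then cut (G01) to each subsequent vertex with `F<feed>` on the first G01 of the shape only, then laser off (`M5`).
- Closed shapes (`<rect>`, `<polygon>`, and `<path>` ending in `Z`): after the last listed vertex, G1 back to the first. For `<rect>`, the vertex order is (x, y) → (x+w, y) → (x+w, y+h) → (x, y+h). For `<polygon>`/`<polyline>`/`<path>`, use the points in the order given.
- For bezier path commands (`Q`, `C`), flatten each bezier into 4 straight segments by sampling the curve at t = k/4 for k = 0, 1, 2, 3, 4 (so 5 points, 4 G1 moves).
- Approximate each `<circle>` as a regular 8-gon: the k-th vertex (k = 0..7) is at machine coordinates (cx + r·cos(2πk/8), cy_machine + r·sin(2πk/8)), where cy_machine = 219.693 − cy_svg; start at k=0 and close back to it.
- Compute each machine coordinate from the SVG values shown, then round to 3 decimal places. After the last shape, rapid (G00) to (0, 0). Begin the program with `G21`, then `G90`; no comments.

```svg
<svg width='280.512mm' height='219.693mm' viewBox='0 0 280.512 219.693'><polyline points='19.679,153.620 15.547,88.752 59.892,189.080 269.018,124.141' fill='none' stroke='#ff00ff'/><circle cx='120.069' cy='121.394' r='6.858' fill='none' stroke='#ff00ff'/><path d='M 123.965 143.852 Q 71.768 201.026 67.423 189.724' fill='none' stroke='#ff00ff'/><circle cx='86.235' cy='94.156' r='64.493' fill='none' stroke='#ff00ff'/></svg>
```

viewBox `0 0 280.512 219.693` with mm width/height → 1 unit = 1 mm. Flip: y_m = 219.693 − y_svg.

**Shape 1** — `<polyline>` open polyline, stroke `#ff00ff` → cut (S951, F731). Machine vertices: (19.679,66.073) → (15.547,130.941) → (59.892,30.613) → (269.018,95.552). Open path.

**Shape 2** — `<circle>` circle, stroke `#ff00ff` → cut (S951, F731). Machine vertices: (126.927,98.299) → (124.918,103.148) → (120.069,105.157) → (115.220,103.148) → (113.211,98.299) → (115.220,93.450) → (120.069,91.441) → (124.918,93.450) → (126.927,98.299). Closed: final G1 returns to the first vertex.

**Shape 3** — `<path>` quadratic bezier, stroke `#ff00ff` → cut (S951, F731). Control points (SVG): P0=(123.965,143.852), P1=(71.768,201.026), P2=(67.423,189.724); sampled at t=k/4. Machine vertices: (123.965,75.841) → (100.857,51.534) → (83.731,35.786) → (72.586,28.598) → (67.423,29.969). Open path.

**Shape 4** — `<circle>` circle, stroke `#ff00ff` → cut (S951, F731). Machine vertices: (150.728,125.537) → (131.838,171.140) → (86.235,190.030) → (40.632,171.140) → (21.742,125.537) → (40.632,79.934) → (86.235,61.044) → (131.838,79.934) → (150.728,125.537). Closed: final G1 returns to the first vertex.

G21
G90
G00 X19.679 Y66.073
M3 S951
G01 X15.547 Y130.941 F731
G01 X59.892 Y30.613
G01 X269.018 Y95.552
M5
G00 X126.927 Y98.299
M3 S951
G01 X124.918 Y103.148 F731
G01 X120.069 Y105.157
G01 X115.220 Y103.148
G01 X113.211 Y98.299
G01 X115.220 Y93.450
G01 X120.069 Y91.441
G01 X124.918 Y93.450
G01 X126.927 Y98.299
M5
G00 X123.965 Y75.841
M3 S951
G01 X100.857 Y51.534 F731
G01 X83.731 Y35.786
G01 X72.586 Y28.598
G01 X67.423 Y29.969
M5
G00 X150.728 Y125.537
M3 S951
G01 X131.838 Y171.140 F731
G01 X86.235 Y190.030
G01 X40.632 Y171.140
G01 X21.742 Y125.537
G01 X40.632 Y79.934
G01 X86.235 Y61.044
G01 X131.838 Y79.934
G01 X150.728 Y125.537
M5
G00 X0.000 Y0.000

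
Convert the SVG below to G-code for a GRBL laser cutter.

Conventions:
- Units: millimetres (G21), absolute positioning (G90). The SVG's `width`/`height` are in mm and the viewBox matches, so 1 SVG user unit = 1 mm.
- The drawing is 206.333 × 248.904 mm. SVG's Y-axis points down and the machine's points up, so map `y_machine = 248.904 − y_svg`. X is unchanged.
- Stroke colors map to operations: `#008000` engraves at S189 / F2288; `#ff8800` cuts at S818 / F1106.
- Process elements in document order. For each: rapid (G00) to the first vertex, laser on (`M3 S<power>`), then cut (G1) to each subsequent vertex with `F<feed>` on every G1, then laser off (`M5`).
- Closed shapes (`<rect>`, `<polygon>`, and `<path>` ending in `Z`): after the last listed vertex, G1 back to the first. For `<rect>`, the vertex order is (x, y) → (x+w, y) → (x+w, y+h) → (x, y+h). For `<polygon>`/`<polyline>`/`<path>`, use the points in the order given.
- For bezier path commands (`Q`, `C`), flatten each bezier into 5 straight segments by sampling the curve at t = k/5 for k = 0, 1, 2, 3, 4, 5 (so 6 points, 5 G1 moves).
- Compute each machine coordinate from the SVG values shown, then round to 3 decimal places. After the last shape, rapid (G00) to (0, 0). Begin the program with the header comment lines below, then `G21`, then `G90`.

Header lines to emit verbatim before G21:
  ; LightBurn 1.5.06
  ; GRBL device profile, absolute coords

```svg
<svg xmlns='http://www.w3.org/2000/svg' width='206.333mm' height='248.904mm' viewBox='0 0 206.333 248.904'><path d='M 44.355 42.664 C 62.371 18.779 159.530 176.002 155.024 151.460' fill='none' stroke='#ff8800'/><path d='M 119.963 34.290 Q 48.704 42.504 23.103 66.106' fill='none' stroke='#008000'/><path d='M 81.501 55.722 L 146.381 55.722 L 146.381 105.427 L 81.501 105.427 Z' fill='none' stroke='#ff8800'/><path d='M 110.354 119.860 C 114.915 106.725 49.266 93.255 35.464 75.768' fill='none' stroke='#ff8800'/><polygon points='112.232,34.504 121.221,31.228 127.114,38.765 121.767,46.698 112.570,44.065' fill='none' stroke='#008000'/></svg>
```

; LightBurn 1.5.06
; GRBL device profile, absolute coords
G21
G90
G00 X44.355 Y206.240
M3 S818
G1 X63.215 Y201.741 F1106
G1 X92.391 Y171.194 F1106
G1 X123.204 Y132.017 F1106
G1 X146.974 Y101.628 F1106
G1 X155.024 Y97.444 F1106
M5
G00 X119.963 Y214.614
M3 S189
G1 X93.286 Y210.713 F2288
G1 X70.261 Y205.581 F2288
G1 X50.889 Y199.218 F2288
G1 X35.170 Y191.623 F2288
G1 X23.103 Y182.798 F2288
M5
G00 X81.501 Y193.182
M3 S818
G1 X146.381 Y193.182 F1106
G1 X146.381 Y143.477 F1106
G1 X81.501 Y143.477 F1106
G1 X81.501 Y193.182 F1106
M5
G00 X110.354 Y129.044
M3 S818
G1 X105.642 Y136.995 F1106
G1 X89.938 Y145.202 F1106
G1 X69.101 Y153.844 F1106
G1 X48.990 Y163.096 F1106
G1 X35.464 Y173.136 F1106
M5
G00 X112.232 Y214.400
M3 S189
G1 X121.221 Y217.676 F2288
G1 X127.114 Y210.139 F2288
G1 X121.767 Y202.206 F2288
G1 X112.570 Y204.839 F2288
G1 X112.232 Y214.400 F2288
M5
G00 X0.000 Y0.000

Since the viewBox matches the mm dimensions, user units are millimetres directly. The only transform is the Y-flip y_m = 248.904 − y_svg.

Shape 1 is a cubic bezier drawn with `<path>`. Its stroke #ff8800 means cut at S818, F1106. After flipping Y the toolpath is (44.355,206.240) → (63.215,201.741) → (92.391,171.194) → (123.204,132.017) → (146.974,101.628) → (155.024,97.444).

Shape 2 is a quadratic bezier drawn with `<path>`. Its stroke #008000 means engrave at S189, F2288. After flipping Y the toolpath is (119.963,214.614) → (93.286,210.713) → (70.261,205.581) → (50.889,199.218) → (35.170,191.623) → (23.103,182.798).

Shape 3 is a rectangle drawn with `<path>`. Its stroke #ff8800 means cut at S818, F1106. After flipping Y the toolpath is (81.501,193.182) → (146.381,193.182) → (146.381,143.477) → (81.501,143.477) → (81.501,193.182), returning to the start.

Shape 4 is a cubic bezier drawn with `<path>`. Its stroke #ff8800 means cut at S818, F1106. After flipping Y the toolpath is (110.354,129.044) → (105.642,136.995) → (89.938,145.202) → (69.101,153.844) → (48.990,163.096) → (35.464,173.136).

Shape 5 is a regular polygon drawn with `<polygon>`. Its stroke #008000 means engrave at S189, F2288. After flipping Y the toolpath is (112.232,214.400) → (121.221,217.676) → (127.114,210.139) → (121.767,202.206) → (112.570,204.839) → (112.232,214.400), returning to the start.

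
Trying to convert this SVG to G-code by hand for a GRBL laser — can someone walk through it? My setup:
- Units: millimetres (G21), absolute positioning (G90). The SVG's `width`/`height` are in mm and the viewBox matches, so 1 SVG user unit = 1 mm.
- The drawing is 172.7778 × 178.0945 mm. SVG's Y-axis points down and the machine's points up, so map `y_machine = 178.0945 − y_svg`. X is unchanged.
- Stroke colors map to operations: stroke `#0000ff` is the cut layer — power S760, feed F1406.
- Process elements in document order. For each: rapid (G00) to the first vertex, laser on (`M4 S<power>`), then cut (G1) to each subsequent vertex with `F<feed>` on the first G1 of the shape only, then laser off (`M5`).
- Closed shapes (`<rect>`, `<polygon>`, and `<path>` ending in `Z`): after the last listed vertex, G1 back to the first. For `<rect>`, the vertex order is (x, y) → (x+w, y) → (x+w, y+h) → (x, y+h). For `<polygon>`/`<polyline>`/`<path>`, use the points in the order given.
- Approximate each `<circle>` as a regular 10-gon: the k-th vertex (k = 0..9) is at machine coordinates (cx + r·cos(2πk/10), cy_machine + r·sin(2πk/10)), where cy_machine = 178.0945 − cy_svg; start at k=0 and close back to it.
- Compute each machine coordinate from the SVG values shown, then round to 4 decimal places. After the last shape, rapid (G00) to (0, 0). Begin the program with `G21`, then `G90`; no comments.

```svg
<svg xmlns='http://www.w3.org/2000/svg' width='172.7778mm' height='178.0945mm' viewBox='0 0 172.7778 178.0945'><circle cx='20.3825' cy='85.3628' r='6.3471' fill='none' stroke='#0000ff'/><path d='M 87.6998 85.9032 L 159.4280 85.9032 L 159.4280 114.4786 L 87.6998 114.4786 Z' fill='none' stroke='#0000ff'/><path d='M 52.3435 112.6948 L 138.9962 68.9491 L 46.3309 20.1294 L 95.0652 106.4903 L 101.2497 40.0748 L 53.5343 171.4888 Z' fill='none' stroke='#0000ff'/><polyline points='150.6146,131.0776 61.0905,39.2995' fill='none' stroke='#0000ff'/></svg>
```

1 u = 1 mm; y_m = 178.0945 − y.

[1] `<circle>` circle, #0000ff→cut S760 F1406: (26.7296,92.7317) → (25.5174,96.4624) → (22.3439,98.7682) → (18.4211,98.7682) → (15.2476,96.4624) → (14.0354,92.7317) → (15.2476,89.0010) → (18.4211,86.6952) → (22.3439,86.6952) → (25.5174,89.0010) → (26.7296,92.7317) (closed)

[2] `<path>` rectangle, #0000ff→cut S760 F1406: (87.6998,92.1913) → (159.4280,92.1913) → (159.4280,63.6159) → (87.6998,63.6159) → (87.6998,92.1913) (closed)

[3] `<path>` closed polygon, #0000ff→cut S760 F1406: (52.3435,65.3997) → (138.9962,109.1454) → (46.3309,157.9651) → (95.0652,71.6042) → (101.2497,138.0197) → (53.5343,6.6057) → (52.3435,65.3997) (closed)

[4] `<polyline>` line segment, #0000ff→cut S760 F1406: (150.6146,47.0169) → (61.0905,138.7950)

G21
G90
G00 X26.7296 Y92.7317
M4 S760
G1 X25.5174 Y96.4624 F1406
G1 X22.3439 Y98.7682
G1 X18.4211 Y98.7682
G1 X15.2476 Y96.4624
G1 X14.0354 Y92.7317
G1 X15.2476 Y89.0010
G1 X18.4211 Y86.6952
G1 X22.3439 Y86.6952
G1 X25.5174 Y89.0010
G1 X26.7296 Y92.7317
M5
G00 X87.6998 Y92.1913
M4 S760
G1 X159.4280 Y92.1913 F1406
G1 X159.4280 Y63.6159
G1 X87.6998 Y63.6159
G1 X87.6998 Y92.1913
M5
G00 X52.3435 Y65.3997
M4 S760
G1 X138.9962 Y109.1454 F1406
G1 X46.3309 Y157.9651
G1 X95.0652 Y71.6042
G1 X101.2497 Y138.0197
G1 X53.5343 Y6.6057
G1 X52.3435 Y65.3997
M5
G00 X150.6146 Y47.0169
M4 S760
G1 X61.0905 Y138.7950 F1406
M5
G00 X0.0000 Y0.0000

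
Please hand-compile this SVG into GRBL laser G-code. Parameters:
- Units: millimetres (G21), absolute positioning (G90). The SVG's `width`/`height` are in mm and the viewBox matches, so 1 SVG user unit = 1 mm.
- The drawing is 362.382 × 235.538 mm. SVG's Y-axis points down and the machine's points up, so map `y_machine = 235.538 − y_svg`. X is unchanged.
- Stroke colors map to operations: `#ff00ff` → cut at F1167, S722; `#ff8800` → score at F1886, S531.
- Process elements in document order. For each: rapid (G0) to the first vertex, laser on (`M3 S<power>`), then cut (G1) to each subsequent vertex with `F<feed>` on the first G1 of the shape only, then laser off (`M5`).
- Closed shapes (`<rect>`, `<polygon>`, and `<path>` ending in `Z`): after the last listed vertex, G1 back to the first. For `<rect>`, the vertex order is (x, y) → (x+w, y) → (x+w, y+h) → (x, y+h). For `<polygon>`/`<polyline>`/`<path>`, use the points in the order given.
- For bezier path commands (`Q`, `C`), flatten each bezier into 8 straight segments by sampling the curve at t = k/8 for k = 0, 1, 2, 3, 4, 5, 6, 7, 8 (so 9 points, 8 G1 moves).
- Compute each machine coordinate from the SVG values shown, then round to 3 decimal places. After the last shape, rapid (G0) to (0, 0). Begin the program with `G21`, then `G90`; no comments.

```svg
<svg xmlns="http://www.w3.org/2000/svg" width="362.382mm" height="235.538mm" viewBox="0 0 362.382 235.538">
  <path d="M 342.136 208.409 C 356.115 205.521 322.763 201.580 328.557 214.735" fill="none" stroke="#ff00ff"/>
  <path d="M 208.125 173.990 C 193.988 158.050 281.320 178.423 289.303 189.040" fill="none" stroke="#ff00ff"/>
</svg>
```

1 u = 1 mm; y_m = 235.538 − y.

[1] `<path>` cubic bezier, #ff00ff→cut S722 F1167: (342.136,27.129) → (345.328,28.226) → (345.097,29.209) → (342.455,29.865) → (338.416,29.982) → (333.993,29.347) → (330.200,27.747) → (328.050,24.970) → (328.557,20.803)

[2] `<path>` cubic bezier, #ff00ff→cut S722 F1167: (208.125,61.548) → (207.227,65.913) → (213.722,67.414) → (225.493,66.590) → (240.419,63.982) → (256.382,60.129) → (271.263,55.570) → (282.943,50.847) → (289.303,46.498)

G21
G90
G0 X342.136 Y27.129
M3 S722
G1 X345.328 Y28.226 F1167
G1 X345.097 Y29.209
G1 X342.455 Y29.865
G1 X338.416 Y29.982
G1 X333.993 Y29.347
G1 X330.200 Y27.747
G1 X328.050 Y24.970
G1 X328.557 Y20.803
M5
G0 X208.125 Y61.548
M3 S722
G1 X207.227 Y65.913 F1167
G1 X213.722 Y67.414
G1 X225.493 Y66.590
G1 X240.419 Y63.982
G1 X256.382 Y60.129
G1 X271.263 Y55.570
G1 X282.943 Y50.847
G1 X289.303 Y46.498
M5
G0 X0.000 Y0.000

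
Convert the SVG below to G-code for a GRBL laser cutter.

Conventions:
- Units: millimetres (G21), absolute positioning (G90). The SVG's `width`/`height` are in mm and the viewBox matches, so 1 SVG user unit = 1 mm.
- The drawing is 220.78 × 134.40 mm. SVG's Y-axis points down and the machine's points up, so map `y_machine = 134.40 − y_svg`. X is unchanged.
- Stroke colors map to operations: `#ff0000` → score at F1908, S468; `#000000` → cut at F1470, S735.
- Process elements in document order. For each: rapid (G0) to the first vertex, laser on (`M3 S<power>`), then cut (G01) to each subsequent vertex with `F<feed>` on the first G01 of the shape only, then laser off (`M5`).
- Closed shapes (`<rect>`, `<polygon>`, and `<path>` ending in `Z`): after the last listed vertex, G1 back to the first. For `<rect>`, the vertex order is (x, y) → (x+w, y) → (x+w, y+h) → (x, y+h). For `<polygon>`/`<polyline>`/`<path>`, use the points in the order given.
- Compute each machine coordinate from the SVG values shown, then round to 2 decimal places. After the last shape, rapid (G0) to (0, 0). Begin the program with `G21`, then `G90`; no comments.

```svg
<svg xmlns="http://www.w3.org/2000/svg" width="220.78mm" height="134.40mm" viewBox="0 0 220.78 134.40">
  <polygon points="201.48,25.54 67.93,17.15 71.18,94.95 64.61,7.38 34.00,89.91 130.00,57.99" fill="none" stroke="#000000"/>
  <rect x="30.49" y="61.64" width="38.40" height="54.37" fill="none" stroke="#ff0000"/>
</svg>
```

G21
G90
G0 X201.48 Y108.86
M3 S735
G01 X67.93 Y117.25 F1470
G01 X71.18 Y39.45
G01 X64.61 Y127.02
G01 X34.00 Y44.49
G01 X130.00 Y76.41
G01 X201.48 Y108.86
M5
G0 X30.49 Y72.76
M3 S468
G01 X68.89 Y72.76 F1908
G01 X68.89 Y18.39
G01 X30.49 Y18.39
G01 X30.49 Y72.76
M5
G0 X0.00 Y0.00

1 u = 1 mm; y_m = 134.40 − y.

[1] `<polygon>` closed polygon, #000000→cut S735 F1470: (201.48,108.86) → (67.93,117.25) → (71.18,39.45) → (64.61,127.02) → (34.00,44.49) → (130.00,76.41) → (201.48,108.86) (closed)

[2] `<rect>` rectangle, #ff0000→score S468 F1908: (30.49,72.76) → (68.89,72.76) → (68.89,18.39) → (30.49,18.39) → (30.49,72.76) (closed)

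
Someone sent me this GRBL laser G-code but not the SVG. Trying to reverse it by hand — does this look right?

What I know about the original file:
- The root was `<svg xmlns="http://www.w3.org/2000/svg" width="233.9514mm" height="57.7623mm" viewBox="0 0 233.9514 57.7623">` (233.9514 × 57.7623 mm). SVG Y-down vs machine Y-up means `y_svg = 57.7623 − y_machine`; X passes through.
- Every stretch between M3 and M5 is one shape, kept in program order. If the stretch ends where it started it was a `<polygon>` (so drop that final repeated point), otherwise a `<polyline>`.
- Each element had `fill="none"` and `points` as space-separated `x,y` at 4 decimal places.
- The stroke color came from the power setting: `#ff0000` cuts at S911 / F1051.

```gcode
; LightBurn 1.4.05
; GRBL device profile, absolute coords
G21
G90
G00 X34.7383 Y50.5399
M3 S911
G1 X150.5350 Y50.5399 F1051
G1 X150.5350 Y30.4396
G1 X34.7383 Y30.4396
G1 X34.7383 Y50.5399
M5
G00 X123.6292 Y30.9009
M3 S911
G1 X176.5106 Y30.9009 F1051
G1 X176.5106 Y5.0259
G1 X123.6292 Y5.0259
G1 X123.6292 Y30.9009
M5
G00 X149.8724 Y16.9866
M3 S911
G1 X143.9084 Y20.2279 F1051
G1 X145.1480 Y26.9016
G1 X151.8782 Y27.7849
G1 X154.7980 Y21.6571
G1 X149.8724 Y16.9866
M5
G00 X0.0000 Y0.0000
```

y_svg = 57.7623 − y_m. Every run uses S911, so all elements get stroke `#ff0000` (cut).

[1] closed run; points: 34.7383,7.2224 150.5350,7.2224 150.5350,27.3227 34.7383,27.3227

[2] closed run; points: 123.6292,26.8614 176.5106,26.8614 176.5106,52.7364 123.6292,52.7364

[3] closed run; points: 149.8724,40.7757 143.9084,37.5344 145.1480,30.8607 151.8782,29.9774 154.7980,36.1052

<svg xmlns="http://www.w3.org/2000/svg" width="233.9514mm" height="57.7623mm" viewBox="0 0 233.9514 57.7623">
  <polygon points="34.7383,7.2224 150.5350,7.2224 150.5350,27.3227 34.7383,27.3227" fill="none" stroke="#ff0000"/>
  <polygon points="123.6292,26.8614 176.5106,26.8614 176.5106,52.7364 123.6292,52.7364" fill="none" stroke="#ff0000"/>
  <polygon points="149.8724,40.7757 143.9084,37.5344 145.1480,30.8607 151.8782,29.9774 154.7980,36.1052" fill="none" stroke="#ff0000"/>
</svg>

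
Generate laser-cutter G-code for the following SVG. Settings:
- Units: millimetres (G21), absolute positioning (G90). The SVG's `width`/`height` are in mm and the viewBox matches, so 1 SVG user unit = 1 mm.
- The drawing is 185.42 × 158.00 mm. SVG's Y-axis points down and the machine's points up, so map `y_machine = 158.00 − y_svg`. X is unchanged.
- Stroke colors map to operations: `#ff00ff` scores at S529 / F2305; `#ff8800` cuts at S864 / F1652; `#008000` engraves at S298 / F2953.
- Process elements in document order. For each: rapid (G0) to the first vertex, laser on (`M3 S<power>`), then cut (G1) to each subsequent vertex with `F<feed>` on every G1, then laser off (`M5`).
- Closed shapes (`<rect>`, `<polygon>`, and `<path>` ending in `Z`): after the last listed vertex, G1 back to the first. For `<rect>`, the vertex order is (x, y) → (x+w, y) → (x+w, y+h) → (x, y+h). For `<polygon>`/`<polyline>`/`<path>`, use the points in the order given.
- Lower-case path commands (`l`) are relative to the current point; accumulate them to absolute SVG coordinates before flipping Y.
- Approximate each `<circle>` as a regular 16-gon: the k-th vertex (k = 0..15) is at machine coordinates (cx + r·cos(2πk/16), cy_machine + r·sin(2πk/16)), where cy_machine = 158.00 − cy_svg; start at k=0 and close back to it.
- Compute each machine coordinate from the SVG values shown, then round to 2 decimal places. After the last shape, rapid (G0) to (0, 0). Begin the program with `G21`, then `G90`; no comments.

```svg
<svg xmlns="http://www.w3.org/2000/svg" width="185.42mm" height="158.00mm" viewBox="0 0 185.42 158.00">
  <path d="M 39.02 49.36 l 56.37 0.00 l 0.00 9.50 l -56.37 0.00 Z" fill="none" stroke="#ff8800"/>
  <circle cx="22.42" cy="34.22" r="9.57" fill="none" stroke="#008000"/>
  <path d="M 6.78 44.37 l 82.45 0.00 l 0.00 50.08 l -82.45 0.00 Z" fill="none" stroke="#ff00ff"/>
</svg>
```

G21
G90
G0 X39.02 Y108.64
M3 S864
G1 X95.39 Y108.64 F1652
G1 X95.39 Y99.14 F1652
G1 X39.02 Y99.14 F1652
G1 X39.02 Y108.64 F1652
M5
G0 X31.99 Y123.78
M3 S298
G1 X31.26 Y127.44 F2953
G1 X29.19 Y130.55 F2953
G1 X26.08 Y132.62 F2953
G1 X22.42 Y133.35 F2953
G1 X18.76 Y132.62 F2953
G1 X15.65 Y130.55 F2953
G1 X13.58 Y127.44 F2953
G1 X12.85 Y123.78 F2953
G1 X13.58 Y120.12 F2953
G1 X15.65 Y117.01 F2953
G1 X18.76 Y114.94 F2953
G1 X22.42 Y114.21 F2953
G1 X26.08 Y114.94 F2953
G1 X29.19 Y117.01 F2953
G1 X31.26 Y120.12 F2953
G1 X31.99 Y123.78 F2953
M5
G0 X6.78 Y113.63
M3 S529
G1 X89.23 Y113.63 F2305
G1 X89.23 Y63.55 F2305
G1 X6.78 Y63.55 F2305
G1 X6.78 Y113.63 F2305
M5
G0 X0.00 Y0.00

1 u = 1 mm; y_m = 158.00 − y.

[1] `<path>` rectangle, #ff8800→cut S864 F1652: (39.02,108.64) → (95.39,108.64) → (95.39,99.14) → (39.02,99.14) → (39.02,108.64) (closed)

[2] `<circle>` circle, #008000→engrave S298 F2953: (31.99,123.78) → (31.26,127.44) → (29.19,130.55) → (26.08,132.62) → (22.42,133.35) → (18.76,132.62) → (15.65,130.55) → (13.58,127.44) → (12.85,123.78) → (13.58,120.12) → (15.65,117.01) → (18.76,114.94) → (22.42,114.21) → (26.08,114.94) → (29.19,117.01) → (31.26,120.12) → (31.99,123.78) (closed)

[3] `<path>` rectangle, #ff00ff→score S529 F2305: (6.78,113.63) → (89.23,113.63) → (89.23,63.55) → (6.78,63.55) → (6.78,113.63) (closed)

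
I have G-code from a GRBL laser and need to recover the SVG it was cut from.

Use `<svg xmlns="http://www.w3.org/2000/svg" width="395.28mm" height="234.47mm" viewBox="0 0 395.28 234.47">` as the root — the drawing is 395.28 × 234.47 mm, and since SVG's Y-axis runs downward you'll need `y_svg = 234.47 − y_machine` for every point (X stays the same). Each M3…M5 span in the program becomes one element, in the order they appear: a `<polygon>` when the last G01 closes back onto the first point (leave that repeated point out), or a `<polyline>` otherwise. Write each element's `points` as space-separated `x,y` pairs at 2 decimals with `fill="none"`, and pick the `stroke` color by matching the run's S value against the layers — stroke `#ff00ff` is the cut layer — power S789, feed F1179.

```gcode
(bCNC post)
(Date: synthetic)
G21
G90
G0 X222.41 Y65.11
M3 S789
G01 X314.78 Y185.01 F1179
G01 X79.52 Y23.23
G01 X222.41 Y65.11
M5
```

<svg xmlns="http://www.w3.org/2000/svg" width="395.28mm" height="234.47mm" viewBox="0 0 395.28 234.47">
  <polygon points="222.41,169.36 314.78,49.46 79.52,211.24" fill="none" stroke="#ff00ff"/>
</svg>

Each laser-on run becomes one SVG element. Flip Y back into SVG space with y_svg = 234.47 − y_machine. Every run uses S789, so all elements get stroke `#ff00ff` (cut).

Run 1: The run returns to its start, so emit a `<polygon>` with points (Y-flipped): 222.41,169.36 314.78,49.46 79.52,211.24.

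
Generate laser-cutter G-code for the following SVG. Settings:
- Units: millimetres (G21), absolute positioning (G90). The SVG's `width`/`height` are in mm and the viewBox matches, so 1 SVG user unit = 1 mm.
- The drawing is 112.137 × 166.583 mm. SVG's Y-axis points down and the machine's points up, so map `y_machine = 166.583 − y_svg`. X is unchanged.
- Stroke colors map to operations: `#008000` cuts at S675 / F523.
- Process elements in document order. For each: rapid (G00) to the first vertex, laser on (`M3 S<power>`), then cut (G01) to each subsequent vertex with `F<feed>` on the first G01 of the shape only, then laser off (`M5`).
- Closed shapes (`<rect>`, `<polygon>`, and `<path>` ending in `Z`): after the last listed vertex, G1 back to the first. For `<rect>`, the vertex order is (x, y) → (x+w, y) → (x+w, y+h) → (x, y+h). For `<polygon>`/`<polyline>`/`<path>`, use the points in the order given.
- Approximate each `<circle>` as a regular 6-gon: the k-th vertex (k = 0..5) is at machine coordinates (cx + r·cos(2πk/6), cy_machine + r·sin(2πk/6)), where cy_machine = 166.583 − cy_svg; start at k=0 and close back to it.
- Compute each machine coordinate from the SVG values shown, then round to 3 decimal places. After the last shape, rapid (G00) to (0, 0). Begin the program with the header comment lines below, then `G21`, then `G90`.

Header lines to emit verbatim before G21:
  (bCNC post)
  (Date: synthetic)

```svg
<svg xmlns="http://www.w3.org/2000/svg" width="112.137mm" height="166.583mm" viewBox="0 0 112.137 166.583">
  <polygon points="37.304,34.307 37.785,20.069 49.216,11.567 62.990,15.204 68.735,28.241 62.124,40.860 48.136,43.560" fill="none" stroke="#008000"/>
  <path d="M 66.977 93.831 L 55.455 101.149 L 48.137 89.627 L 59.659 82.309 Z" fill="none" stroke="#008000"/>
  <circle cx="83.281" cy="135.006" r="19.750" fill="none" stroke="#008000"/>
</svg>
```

(bCNC post)
(Date: synthetic)
G21
G90
G00 X37.304 Y132.276
M3 S675
G01 X37.785 Y146.514 F523
G01 X49.216 Y155.016
G01 X62.990 Y151.379
G01 X68.735 Y138.342
G01 X62.124 Y125.723
G01 X48.136 Y123.023
G01 X37.304 Y132.276
M5
G00 X66.977 Y72.752
M3 S675
G01 X55.455 Y65.434 F523
G01 X48.137 Y76.956
G01 X59.659 Y84.274
G01 X66.977 Y72.752
M5
G00 X103.031 Y31.577
M3 S675
G01 X93.156 Y48.681 F523
G01 X73.406 Y48.681
G01 X63.531 Y31.577
G01 X73.406 Y14.473
G01 X93.156 Y14.473
G01 X103.031 Y31.577
M5
G00 X0.000 Y0.000

1 u = 1 mm; y_m = 166.583 − y.

[1] `<polygon>` regular polygon, #008000→cut S675 F523: (37.304,132.276) → (37.785,146.514) → (49.216,155.016) → (62.990,151.379) → (68.735,138.342) → (62.124,125.723) → (48.136,123.023) → (37.304,132.276) (closed)

[2] `<path>` regular polygon, #008000→cut S675 F523: (66.977,72.752) → (55.455,65.434) → (48.137,76.956) → (59.659,84.274) → (66.977,72.752) (closed)

[3] `<circle>` circle, #008000→cut S675 F523: (103.031,31.577) → (93.156,48.681) → (73.406,48.681) → (63.531,31.577) → (73.406,14.473) → (93.156,14.473) → (103.031,31.577) (closed)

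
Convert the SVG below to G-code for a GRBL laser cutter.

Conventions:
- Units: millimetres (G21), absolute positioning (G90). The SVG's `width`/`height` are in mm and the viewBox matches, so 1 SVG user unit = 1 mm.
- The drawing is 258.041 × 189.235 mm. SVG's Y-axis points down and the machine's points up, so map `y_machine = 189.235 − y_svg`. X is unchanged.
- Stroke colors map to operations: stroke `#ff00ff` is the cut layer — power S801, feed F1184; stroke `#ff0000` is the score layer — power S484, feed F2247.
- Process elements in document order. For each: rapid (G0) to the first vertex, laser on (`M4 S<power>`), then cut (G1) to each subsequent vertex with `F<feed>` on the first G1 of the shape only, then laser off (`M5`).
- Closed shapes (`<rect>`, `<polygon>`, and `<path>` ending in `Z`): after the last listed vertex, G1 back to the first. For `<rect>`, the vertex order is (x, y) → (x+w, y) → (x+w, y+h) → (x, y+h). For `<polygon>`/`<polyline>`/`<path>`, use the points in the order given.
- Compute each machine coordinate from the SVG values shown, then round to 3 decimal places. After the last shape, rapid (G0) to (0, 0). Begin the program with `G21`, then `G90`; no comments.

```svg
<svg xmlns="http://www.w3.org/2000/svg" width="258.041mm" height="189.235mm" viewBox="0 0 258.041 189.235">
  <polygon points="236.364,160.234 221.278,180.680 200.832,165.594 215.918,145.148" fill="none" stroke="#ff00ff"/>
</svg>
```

viewBox `0 0 258.041 189.235` with mm width/height → 1 unit = 1 mm. Flip: y_m = 189.235 − y_svg.

**Shape 1** — `<polygon>` regular polygon, stroke `#ff00ff` → cut (S801, F1184). Machine vertices: (236.364,29.001) → (221.278,8.555) → (200.832,23.641) → (215.918,44.087) → (236.364,29.001). Closed: final G1 returns to the first vertex.

G21
G90
G0 X236.364 Y29.001
M4 S801
G1 X221.278 Y8.555 F1184
G1 X200.832 Y23.641
G1 X215.918 Y44.087
G1 X236.364 Y29.001
M5
G0 X0.000 Y0.000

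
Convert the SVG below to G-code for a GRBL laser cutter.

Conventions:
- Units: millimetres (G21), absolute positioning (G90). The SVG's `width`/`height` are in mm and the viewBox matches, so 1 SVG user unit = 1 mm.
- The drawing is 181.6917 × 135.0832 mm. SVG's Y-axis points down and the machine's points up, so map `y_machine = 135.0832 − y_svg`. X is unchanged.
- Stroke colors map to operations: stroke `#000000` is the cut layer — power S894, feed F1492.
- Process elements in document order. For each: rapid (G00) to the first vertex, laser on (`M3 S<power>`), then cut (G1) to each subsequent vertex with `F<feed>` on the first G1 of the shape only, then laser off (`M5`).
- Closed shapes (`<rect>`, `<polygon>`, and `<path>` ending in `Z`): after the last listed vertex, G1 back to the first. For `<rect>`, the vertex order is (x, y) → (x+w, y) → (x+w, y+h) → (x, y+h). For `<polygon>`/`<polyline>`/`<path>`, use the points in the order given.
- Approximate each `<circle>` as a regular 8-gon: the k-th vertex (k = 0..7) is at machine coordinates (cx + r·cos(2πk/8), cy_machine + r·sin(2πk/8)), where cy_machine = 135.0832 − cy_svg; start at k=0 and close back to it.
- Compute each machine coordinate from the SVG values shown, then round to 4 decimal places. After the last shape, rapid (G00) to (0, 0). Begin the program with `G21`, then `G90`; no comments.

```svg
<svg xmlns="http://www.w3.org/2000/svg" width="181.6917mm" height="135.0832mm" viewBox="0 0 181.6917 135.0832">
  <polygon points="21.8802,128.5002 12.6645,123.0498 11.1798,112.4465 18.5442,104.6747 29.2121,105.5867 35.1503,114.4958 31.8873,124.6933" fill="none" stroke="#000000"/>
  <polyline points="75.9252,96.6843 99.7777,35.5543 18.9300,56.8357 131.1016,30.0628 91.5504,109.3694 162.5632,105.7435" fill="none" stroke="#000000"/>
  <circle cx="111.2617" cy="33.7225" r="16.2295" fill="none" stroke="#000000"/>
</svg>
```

G21
G90
G00 X21.8802 Y6.5830
M3 S894
G1 X12.6645 Y12.0334 F1492
G1 X11.1798 Y22.6367
G1 X18.5442 Y30.4085
G1 X29.2121 Y29.4965
G1 X35.1503 Y20.5874
G1 X31.8873 Y10.3899
G1 X21.8802 Y6.5830
M5
G00 X75.9252 Y38.3989
M3 S894
G1 X99.7777 Y99.5289 F1492
G1 X18.9300 Y78.2475
G1 X131.1016 Y105.0204
G1 X91.5504 Y25.7138
G1 X162.5632 Y29.3397
M5
G00 X127.4912 Y101.3607
M3 S894
G1 X122.7377 Y112.8367 F1492
G1 X111.2617 Y117.5902
G1 X99.7857 Y112.8367
G1 X95.0322 Y101.3607
G1 X99.7857 Y89.8847
G1 X111.2617 Y85.1312
G1 X122.7377 Y89.8847
G1 X127.4912 Y101.3607
M5
G00 X0.0000 Y0.0000

Since the viewBox matches the mm dimensions, user units are millimetres directly. The only transform is the Y-flip y_m = 135.0832 − y_svg.

Shape 1 is a regular polygon drawn with `<polygon>`. Its stroke #000000 means cut at S894, F1492. After flipping Y the toolpath is (21.8802,6.5830) → (12.6645,12.0334) → (11.1798,22.6367) → (18.5442,30.4085) → (29.2121,29.4965) → (35.1503,20.5874) → (31.8873,10.3899) → (21.8802,6.5830), returning to the start.

Shape 2 is a open polyline drawn with `<polyline>`. Its stroke #000000 means cut at S894, F1492. After flipping Y the toolpath is (75.9252,38.3989) → (99.7777,99.5289) → (18.9300,78.2475) → (131.1016,105.0204) → (91.5504,25.7138) → (162.5632,29.3397).

Shape 3 is a circle drawn with `<circle>`. Its stroke #000000 means cut at S894, F1492. After flipping Y the toolpath is (127.4912,101.3607) → (122.7377,112.8367) → (111.2617,117.5902) → (99.7857,112.8367) → (95.0322,101.3607) → (99.7857,89.8847) → (111.2617,85.1312) → (122.7377,89.8847) → (127.4912,101.3607), returning to the start.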